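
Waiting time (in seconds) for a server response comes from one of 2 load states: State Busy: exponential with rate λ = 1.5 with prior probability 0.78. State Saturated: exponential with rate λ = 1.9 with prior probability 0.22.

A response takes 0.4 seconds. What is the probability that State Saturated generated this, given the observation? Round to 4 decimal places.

0.2334

Apply Bayes' rule: the posterior for each component is proportional to its prior times its likelihood at x.
Exponential densities:
  L_Busy = 0.823217
  L_Saturated = 0.888566
Unnormalised posteriors:
  π_Busy·L_Busy = 0.78 × 0.823217 = 0.64211
  π_Saturated·L_Saturated = 0.22 × 0.888566 = 0.195485
Marginal: 0.64211 + 0.195485 = 0.837594
Responsibility of State Saturated: 0.195485 / 0.837594 ≈ 0.2334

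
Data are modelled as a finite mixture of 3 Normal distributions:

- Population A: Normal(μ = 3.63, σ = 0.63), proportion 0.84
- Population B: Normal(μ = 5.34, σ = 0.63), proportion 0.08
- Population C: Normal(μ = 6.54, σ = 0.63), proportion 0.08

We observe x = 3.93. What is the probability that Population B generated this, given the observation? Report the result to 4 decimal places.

0.0086

Apply Bayes' rule: the posterior for each component is proportional to its prior times its likelihood at x.
Component likelihoods at x = 3.93:
  p_A = (1/(0.63·√(2π)))·exp(−(3.93−3.63)²/(2·0.63²)) = 0.633242·exp(-0.11338) = 0.565366
  p_B = (1/(0.63·√(2π)))·exp(−(3.93−5.34)²/(2·0.63²)) = 0.633242·exp(-2.50454) = 0.0517444
  p_C = (1/(0.63·√(2π)))·exp(−(3.93−6.54)²/(2·0.63²)) = 0.633242·exp(-8.58163) = 0.000118745
Weight by the priors:
  P(Z=A)·p_A = 0.84 × 0.565366 = 0.474908
  P(Z=B)·p_B = 0.08 × 0.0517444 = 0.00413956
  P(Z=C)·p_C = 0.08 × 0.000118745 = 9.49957e-06
Evidence: 0.474908 + 0.00413956 + 9.49957e-06 = 0.479057
P(Population B | the observation) = 0.00413956 / 0.479057 ≈ 0.0086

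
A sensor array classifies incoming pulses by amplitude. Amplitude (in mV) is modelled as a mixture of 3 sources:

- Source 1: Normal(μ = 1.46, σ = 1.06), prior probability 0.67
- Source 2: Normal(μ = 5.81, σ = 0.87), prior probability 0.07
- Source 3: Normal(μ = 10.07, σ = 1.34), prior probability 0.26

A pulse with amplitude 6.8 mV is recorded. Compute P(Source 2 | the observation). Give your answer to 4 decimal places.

0.8099

Posterior ∝ prior × likelihood, so P(k | x) ∝ P(Z=k) f_k(x); normalise over all components.
Evaluate each component's likelihood at the observed value:
  p_1 = (1/(1.06·√(2π)))·exp(−(6.8−1.46)²/(2·1.06²)) = 0.376361·exp(-12.68939) = 1.16057e-06
  p_2 = (1/(0.87·√(2π)))·exp(−(6.8−5.81)²/(2·0.87²)) = 0.458554·exp(-0.64744) = 0.239999
  p_3 = (1/(1.34·√(2π)))·exp(−(6.8−10.07)²/(2·1.34²)) = 0.297718·exp(-2.97753) = 0.0151594
Multiply by the mixture weights:
  P(Z=1)·p_1 = 0.67 × 1.16057e-06 = 7.77582e-07
  P(Z=2)·p_2 = 0.07 × 0.239999 = 0.0167999
  P(Z=3)·p_3 = 0.26 × 0.0151594 = 0.00394144
Marginal: 7.77582e-07 + 0.0167999 + 0.00394144 = 0.0207422
P(Source 2 | data) ≈ 0.8099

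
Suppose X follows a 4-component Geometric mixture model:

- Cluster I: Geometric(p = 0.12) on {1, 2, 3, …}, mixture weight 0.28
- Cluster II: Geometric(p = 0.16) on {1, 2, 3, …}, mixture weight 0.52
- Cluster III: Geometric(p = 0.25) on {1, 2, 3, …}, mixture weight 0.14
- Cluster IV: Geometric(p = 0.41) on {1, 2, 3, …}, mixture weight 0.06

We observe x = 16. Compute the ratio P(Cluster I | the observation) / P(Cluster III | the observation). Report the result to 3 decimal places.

Posterior odds = (π_i f_i(x)) / (π_j f_j(x)); the normalising sum cancels.
Geometric probabilities:
  p_I = 0.0176369
  p_II = 0.0117033
  p_III = 0.00334087
  p_IV = 0.000149818
Posterior odds = (π_I·p_I) / (π_III·p_III) = (0.28·0.0176369) / (0.14·0.00334087) = 0.00493832 / 0.000467721 ≈ 10.558

10.558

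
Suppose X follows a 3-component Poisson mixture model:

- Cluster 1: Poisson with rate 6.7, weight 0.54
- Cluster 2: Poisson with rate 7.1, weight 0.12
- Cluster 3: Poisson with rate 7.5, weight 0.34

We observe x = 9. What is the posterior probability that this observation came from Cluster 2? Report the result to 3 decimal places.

Posterior ∝ prior × likelihood, so P(k | x) ∝ π_k f_k(x); normalise over all components.
Component likelihoods at x = 9:
  p_1 = e^(−6.7)·6.7^9/9! = 0.0922863
  p_2 = e^(−7.1)·7.1^9/9! = 0.104249
  p_3 = e^(−7.5)·7.5^9/9! = 0.11444
Prior × likelihood for each component:
  π_1·p_1 = 0.54 × 0.0922863 = 0.0498346
  π_2·p_2 = 0.12 × 0.104249 = 0.0125099
  π_3·p_3 = 0.34 × 0.11444 = 0.0389098
Marginal: 0.0498346 + 0.0125099 + 0.0389098 = 0.101254
Responsibility of Cluster 2: 0.0125099 / 0.101254 ≈ 0.124

0.124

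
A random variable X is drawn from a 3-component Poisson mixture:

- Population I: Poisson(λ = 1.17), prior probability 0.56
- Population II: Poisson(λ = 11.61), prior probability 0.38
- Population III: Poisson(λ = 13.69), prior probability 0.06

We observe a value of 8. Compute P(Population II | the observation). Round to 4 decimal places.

0.9309

Posterior ∝ prior × likelihood, so P(k | x) ∝ P(Z=k) f_k(x); normalise over all components.
Evaluate each component's likelihood at the observed value:
  L_I = 2.70297e-05
  L_II = 0.0742982
  L_III = 0.0346909
Multiply by the mixture weights:
  P(Z=I)·L_I = 0.56 × 2.70297e-05 = 1.51367e-05
  P(Z=II)·L_II = 0.38 × 0.0742982 = 0.0282333
  P(Z=III)·L_III = 0.06 × 0.0346909 = 0.00208145
Denominator: 1.51367e-05 + 0.0282333 + 0.00208145 = 0.0303299
P(Population II | 8) ≈ 0.9309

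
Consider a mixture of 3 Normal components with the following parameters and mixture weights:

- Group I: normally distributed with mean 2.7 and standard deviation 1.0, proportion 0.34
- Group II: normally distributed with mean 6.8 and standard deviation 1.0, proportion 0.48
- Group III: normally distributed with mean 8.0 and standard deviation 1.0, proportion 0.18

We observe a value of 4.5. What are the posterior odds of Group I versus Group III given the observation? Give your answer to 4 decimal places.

170.8846

Since P(k|x) ∝ w_k f_k(x), the posterior odds are w_i f_i(x) / (w_j f_j(x)).
Normal densities:
  f_I = 0.0789502
  f_II = 0.028327
  f_III = 0.000872683
Odds = (0.34/0.18) × (0.0789502/0.000872683) = 1.88889 × 90.4683 ≈ 170.8846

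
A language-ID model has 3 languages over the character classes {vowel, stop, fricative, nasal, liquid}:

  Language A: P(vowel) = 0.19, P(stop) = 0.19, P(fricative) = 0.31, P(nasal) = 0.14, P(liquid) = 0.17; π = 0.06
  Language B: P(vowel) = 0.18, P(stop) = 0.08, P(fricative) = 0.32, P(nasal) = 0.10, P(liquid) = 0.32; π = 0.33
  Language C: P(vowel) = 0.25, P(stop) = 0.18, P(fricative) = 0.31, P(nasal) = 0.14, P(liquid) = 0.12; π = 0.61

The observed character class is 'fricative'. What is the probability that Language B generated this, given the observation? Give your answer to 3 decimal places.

0.337

Posterior ∝ prior × likelihood, so P(k | x) ∝ π_k f_k(x); normalise over all components.
Categorical probabilities:
  f_A = 0.31
  f_B = 0.32
  f_C = 0.31
Prior × likelihood for each component:
  π_A·f_A = 0.06 × 0.31 = 0.0186
  π_B·f_B = 0.33 × 0.32 = 0.1056
  π_C·f_C = 0.61 × 0.31 = 0.1891
Marginal: 0.0186 + 0.1056 + 0.1891 = 0.3133
Responsibility of Language B: 0.1056 / 0.3133 ≈ 0.337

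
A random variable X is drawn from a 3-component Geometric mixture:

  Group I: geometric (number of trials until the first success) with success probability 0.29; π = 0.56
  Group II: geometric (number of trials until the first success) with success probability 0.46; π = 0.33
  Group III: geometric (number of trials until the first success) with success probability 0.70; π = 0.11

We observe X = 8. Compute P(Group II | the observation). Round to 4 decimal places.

0.1208

Apply Bayes' rule: the posterior for each component is proportional to its prior times its likelihood at x.
Geometric probabilities:
  f_I = 0.0263758
  f_II = 0.00615906
  f_III = 0.00015309
Unnormalised posteriors:
  w_I·f_I = 0.56 × 0.0263758 = 0.0147705
  w_II·f_II = 0.33 × 0.00615906 = 0.00203249
  w_III·f_III = 0.11 × 0.00015309 = 1.68399e-05
Evidence: 0.0147705 + 0.00203249 + 1.68399e-05 = 0.0168198
P(Group II | 8) ≈ 0.1208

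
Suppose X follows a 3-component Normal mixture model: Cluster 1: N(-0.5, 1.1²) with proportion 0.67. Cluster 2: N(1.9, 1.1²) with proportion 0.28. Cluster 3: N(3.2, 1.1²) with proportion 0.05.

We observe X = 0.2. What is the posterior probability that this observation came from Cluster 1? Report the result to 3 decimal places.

0.864

Posterior ∝ prior × likelihood, so P(k | x) ∝ π_k f_k(x); normalise over all components.
Evaluate each component's likelihood at the observed value:
  L_1 = (1/(1.1·√(2π)))·exp(−(0.2−-0.5)²/(2·1.1²)) = 0.362675·exp(-0.20248) = 0.296198
  L_2 = (1/(1.1·√(2π)))·exp(−(0.2−1.9)²/(2·1.1²)) = 0.362675·exp(-1.19421) = 0.109869
  L_3 = (1/(1.1·√(2π)))·exp(−(0.2−3.2)²/(2·1.1²)) = 0.362675·exp(-3.71901) = 0.00879777
Prior × likelihood for each component:
  π_1·L_1 = 0.67 × 0.296198 = 0.198452
  π_2·L_2 = 0.28 × 0.109869 = 0.0307634
  π_3·L_3 = 0.05 × 0.00879777 = 0.000439889
Sum: 0.198452 + 0.0307634 + 0.000439889 = 0.229656
So the posterior for Cluster 1 is 0.198452 / 0.229656 ≈ 0.864.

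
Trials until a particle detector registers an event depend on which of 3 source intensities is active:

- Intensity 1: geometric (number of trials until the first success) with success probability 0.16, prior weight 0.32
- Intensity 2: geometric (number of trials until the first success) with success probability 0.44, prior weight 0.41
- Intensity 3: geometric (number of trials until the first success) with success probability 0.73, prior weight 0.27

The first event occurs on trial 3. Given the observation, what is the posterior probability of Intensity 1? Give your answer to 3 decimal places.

By Bayes' theorem, P(k | x) = w_k f_k(x) / Σ_j w_j f_j(x).
Geometric probabilities:
  p_1 = 0.112896
  p_2 = 0.137984
  p_3 = 0.053217
Multiply by the mixture weights:
  w_1·p_1 = 0.32 × 0.112896 = 0.0361267
  w_2·p_2 = 0.41 × 0.137984 = 0.0565734
  w_3·p_3 = 0.27 × 0.053217 = 0.0143686
Evidence: 0.0361267 + 0.0565734 + 0.0143686 = 0.107069
P(Intensity 1 | data) = 0.0361267 / 0.107069 ≈ 0.337

0.337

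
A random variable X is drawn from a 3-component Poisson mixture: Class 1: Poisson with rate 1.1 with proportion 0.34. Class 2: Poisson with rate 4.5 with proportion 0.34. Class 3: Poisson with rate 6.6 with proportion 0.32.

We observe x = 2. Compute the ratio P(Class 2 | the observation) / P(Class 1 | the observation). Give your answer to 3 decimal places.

Only the two components matter; the odds are (P(Z=i) f_i(x)) / (P(Z=j) f_j(x)).
Evaluate each component's likelihood at the observed value:
  L_1 = e^(−1.1)·1.1^2/2! = 0.201387
  L_2 = e^(−4.5)·4.5^2/2! = 0.112479
  L_3 = e^(−6.6)·6.6^2/2! = 0.0296288
Odds = (0.34/0.34) × (0.112479/0.201387) = 1 × 0.55852 ≈ 0.559

0.559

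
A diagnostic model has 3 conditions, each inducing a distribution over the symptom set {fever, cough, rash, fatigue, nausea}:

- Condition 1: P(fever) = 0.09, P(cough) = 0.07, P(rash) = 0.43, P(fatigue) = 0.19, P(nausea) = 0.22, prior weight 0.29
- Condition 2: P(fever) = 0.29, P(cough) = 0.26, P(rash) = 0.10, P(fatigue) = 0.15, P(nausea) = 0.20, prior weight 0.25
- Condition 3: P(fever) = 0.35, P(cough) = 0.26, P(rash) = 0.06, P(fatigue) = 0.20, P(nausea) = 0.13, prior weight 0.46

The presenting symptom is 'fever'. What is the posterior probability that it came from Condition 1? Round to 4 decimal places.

0.1005

Apply Bayes' rule: the posterior for each component is proportional to its prior times its likelihood at x.
Evaluate each component's likelihood at the observed value:
  p_1 = P(fever | comp) = 0.09
  p_2 = P(fever | comp) = 0.29
  p_3 = P(fever | comp) = 0.35
Prior × likelihood for each component:
  π_1·p_1 = 0.29 × 0.09 = 0.0261
  π_2·p_2 = 0.25 × 0.29 = 0.0725
  π_3·p_3 = 0.46 × 0.35 = 0.161
Marginal: 0.0261 + 0.0725 + 0.161 = 0.2596
So the posterior for Condition 1 is 0.0261 / 0.2596 ≈ 0.1005.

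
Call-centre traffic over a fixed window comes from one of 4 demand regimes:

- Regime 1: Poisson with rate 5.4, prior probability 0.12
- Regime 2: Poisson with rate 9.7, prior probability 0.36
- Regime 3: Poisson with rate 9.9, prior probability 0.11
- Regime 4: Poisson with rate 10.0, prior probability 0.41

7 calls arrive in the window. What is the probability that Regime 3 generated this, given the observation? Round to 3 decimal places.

0.105

Apply Bayes' rule: the posterior for each component is proportional to its prior times its likelihood at x.
Evaluate each component's likelihood at the observed value:
  p_1 = e^(−5.4)·5.4^7/7! = 0.119987
  p_2 = e^(−9.7)·9.7^7/7! = 0.0982461
  p_3 = e^(−9.9)·9.9^7/7! = 0.0927898
  p_4 = e^(−10.0)·10.0^7/7! = 0.0900792
Unnormalised posteriors:
  π_1·p_1 = 0.12 × 0.119987 = 0.0143985
  π_2·p_2 = 0.36 × 0.0982461 = 0.0353686
  π_3·p_3 = 0.11 × 0.0927898 = 0.0102069
  π_4·p_4 = 0.41 × 0.0900792 = 0.0369325
Denominator: 0.0143985 + 0.0353686 + 0.0102069 + 0.0369325 = 0.0969064
So the posterior for Regime 3 is 0.0102069 / 0.0969064 ≈ 0.105.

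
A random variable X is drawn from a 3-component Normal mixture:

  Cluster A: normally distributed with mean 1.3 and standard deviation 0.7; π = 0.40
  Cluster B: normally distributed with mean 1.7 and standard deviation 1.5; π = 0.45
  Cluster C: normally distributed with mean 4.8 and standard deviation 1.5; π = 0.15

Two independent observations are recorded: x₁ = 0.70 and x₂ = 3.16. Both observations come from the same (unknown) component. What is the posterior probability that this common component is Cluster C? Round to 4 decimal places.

Posterior ∝ prior × likelihood, so P(k | x) ∝ w_k f_k(x); normalise over all components.
Since both observations come from the same component, the likelihood for component k is f_k(x₁)·f_k(x₂).
  f_A = [(1/(0.7·√(2π)))·exp(−(0.70−1.3)²/(2·0.7²)) = 0.569918·exp(-0.36735) = 0.394707] × [0.016698] = 0.00659082
  f_B = [(1/(1.5·√(2π)))·exp(−(0.70−1.7)²/(2·1.5²)) = 0.265962·exp(-0.22222) = 0.212965] × [0.165614] = 0.0352701
  f_C = [(1/(1.5·√(2π)))·exp(−(0.70−4.8)²/(2·1.5²)) = 0.265962·exp(-3.73556) = 0.00634582] × [0.146301] = 0.000928396
Multiply by the mixture weights:
  w_A·f_A = 0.40 × 0.00659082 = 0.00263633
  w_B·f_B = 0.45 × 0.0352701 = 0.0158716
  w_C·f_C = 0.15 × 0.000928396 = 0.000139259
Normaliser: 0.00263633 + 0.0158716 + 0.000139259 = 0.0186472
P(Cluster C | x₁,x₂) = 0.000139259 / 0.0186472 ≈ 0.0075

0.0075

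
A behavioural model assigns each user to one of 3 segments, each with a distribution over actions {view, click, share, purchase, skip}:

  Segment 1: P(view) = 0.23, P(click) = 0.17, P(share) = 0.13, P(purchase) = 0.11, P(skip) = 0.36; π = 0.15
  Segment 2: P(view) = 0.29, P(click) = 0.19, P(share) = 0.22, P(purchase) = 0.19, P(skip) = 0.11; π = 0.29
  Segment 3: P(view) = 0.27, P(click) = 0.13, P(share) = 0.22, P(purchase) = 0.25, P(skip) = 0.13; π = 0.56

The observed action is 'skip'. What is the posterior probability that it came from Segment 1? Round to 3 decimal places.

0.340

Apply Bayes' rule: the posterior for each component is proportional to its prior times its likelihood at x.
Evaluate each component's likelihood at the observed value:
  L_1 = P(skip | comp) = 0.36
  L_2 = P(skip | comp) = 0.11
  L_3 = P(skip | comp) = 0.13
Multiply by the mixture weights:
  P(Z=1)·L_1 = 0.15 × 0.36 = 0.054
  P(Z=2)·L_2 = 0.29 × 0.11 = 0.0319
  P(Z=3)·L_3 = 0.56 × 0.13 = 0.0728
Marginal: 0.054 + 0.0319 + 0.0728 = 0.1587
P(Segment 1 | the observation) ≈ 0.340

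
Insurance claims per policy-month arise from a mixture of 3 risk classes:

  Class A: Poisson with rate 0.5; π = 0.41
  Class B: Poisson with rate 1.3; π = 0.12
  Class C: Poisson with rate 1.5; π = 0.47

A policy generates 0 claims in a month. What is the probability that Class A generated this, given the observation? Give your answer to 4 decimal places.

0.6438

By Bayes' theorem, P(k | x) = π_k f_k(x) / Σ_j π_j f_j(x).
Poisson probabilities:
  f_A = e^(−0.5)·0.5^0/0! = 0.606531
  f_B = e^(−1.3)·1.3^0/0! = 0.272532
  f_C = e^(−1.5)·1.5^0/0! = 0.22313
Prior × likelihood for each component:
  π_A·f_A = 0.41 × 0.606531 = 0.248678
  π_B·f_B = 0.12 × 0.272532 = 0.0327038
  π_C·f_C = 0.47 × 0.22313 = 0.104871
Evidence: 0.248678 + 0.0327038 + 0.104871 = 0.386253
P(Class A | x) = 0.248678 / 0.386253 ≈ 0.6438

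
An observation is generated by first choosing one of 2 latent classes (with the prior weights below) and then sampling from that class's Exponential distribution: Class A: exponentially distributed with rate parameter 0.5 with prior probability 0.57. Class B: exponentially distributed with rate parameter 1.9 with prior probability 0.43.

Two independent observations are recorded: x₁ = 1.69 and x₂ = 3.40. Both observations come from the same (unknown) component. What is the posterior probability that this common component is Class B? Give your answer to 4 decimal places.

By Bayes' theorem, P(k | x) = π_k f_k(x) / Σ_j π_j f_j(x).
Since both observations come from the same component, the likelihood for component k is f_k(x₁)·f_k(x₂).
  f_A = [0.214779] × [0.0913418] = 0.0196183
  f_B = [0.0766009] × [0.00297311] = 0.000227743
Weight by the priors:
  π_A·f_A = 0.57 × 0.0196183 = 0.0111824
  π_B·f_B = 0.43 × 0.000227743 = 9.79295e-05
Denominator: 0.0111824 + 9.79295e-05 = 0.0112803
So the posterior for Class B is 9.79295e-05 / 0.0112803 ≈ 0.0087.

0.0087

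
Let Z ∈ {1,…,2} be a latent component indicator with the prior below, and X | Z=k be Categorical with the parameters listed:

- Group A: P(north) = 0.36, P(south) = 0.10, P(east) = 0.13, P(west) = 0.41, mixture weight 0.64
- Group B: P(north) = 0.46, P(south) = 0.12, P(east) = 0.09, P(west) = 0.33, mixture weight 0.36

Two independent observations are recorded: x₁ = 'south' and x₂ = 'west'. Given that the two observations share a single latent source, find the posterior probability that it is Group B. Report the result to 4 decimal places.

The responsibility of component k is w_k f_k(x) divided by Σ_j w_j f_j(x).
Since both observations come from the same component, the likelihood for component k is f_k(x₁)·f_k(x₂).
  L_A = [0.1] × [0.41] = 0.041
  L_B = [0.12] × [0.33] = 0.0396
Multiply by the mixture weights:
  w_A·L_A = 0.64 × 0.041 = 0.02624
  w_B·L_B = 0.36 × 0.0396 = 0.014256
Sum: 0.02624 + 0.014256 = 0.040496
P(Group B | x₁, x₂) = 0.014256 / 0.040496 ≈ 0.3520

0.3520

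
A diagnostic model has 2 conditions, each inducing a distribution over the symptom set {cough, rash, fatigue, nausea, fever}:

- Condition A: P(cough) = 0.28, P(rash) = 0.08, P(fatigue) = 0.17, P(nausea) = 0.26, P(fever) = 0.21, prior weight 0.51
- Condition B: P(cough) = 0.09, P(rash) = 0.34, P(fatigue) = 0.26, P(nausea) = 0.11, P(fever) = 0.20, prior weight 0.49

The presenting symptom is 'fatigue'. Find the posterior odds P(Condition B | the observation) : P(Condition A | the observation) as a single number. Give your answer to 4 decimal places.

1.4694

The posterior odds equal the prior odds times the likelihood ratio: (w_i/w_j)·(f_i(x)/f_j(x)).
Evaluate each component's likelihood at the observed value:
  L_A = 0.17
  L_B = 0.26
Odds = (0.49/0.51) × (0.26/0.17) = 0.960784 × 1.52941 ≈ 1.4694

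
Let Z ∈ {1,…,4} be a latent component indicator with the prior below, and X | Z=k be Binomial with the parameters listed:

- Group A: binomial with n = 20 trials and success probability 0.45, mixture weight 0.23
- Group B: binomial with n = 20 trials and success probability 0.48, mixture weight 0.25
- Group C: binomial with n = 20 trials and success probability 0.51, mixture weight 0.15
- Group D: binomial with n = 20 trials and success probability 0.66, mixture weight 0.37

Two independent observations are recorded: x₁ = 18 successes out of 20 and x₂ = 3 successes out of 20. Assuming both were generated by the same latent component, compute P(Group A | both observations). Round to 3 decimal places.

Posterior ∝ prior × likelihood, so P(k | x) ∝ π_k f_k(x); normalise over all components.
Since both observations come from the same component, the likelihood for component k is f_k(x₁)·f_k(x₂).
  p_A = [C(20,18)·0.45^18·0.55^2 = 190·5.72566e-07·0.3025 = 3.29082e-05] × [0.00400597] = 1.31829e-07
  p_B = [C(20,18)·0.48^18·0.52^2 = 190·1.82954e-06·0.2704 = 9.39945e-05] × [0.00187364] = 1.76112e-07
  p_C = [C(20,18)·0.51^18·0.49^2 = 190·5.44833e-06·0.2401 = 0.000248547] × [0.000818368] = 2.03403e-07
  p_D = [C(20,18)·0.66^18·0.34^2 = 190·0.000564665·0.1156 = 0.0124023] × [3.55368e-06] = 4.40738e-08
Weight by the priors:
  π_A·p_A = 0.23 × 1.31829e-07 = 3.03208e-08
  π_B·p_B = 0.25 × 1.76112e-07 = 4.40279e-08
  π_C·p_C = 0.15 × 2.03403e-07 = 3.05105e-08
  π_D·p_D = 0.37 × 4.40738e-08 = 1.63073e-08
Sum: 3.03208e-08 + 4.40279e-08 + 3.05105e-08 + 1.63073e-08 = 1.21166e-07
So the posterior for Group A is 3.03208e-08 / 1.21166e-07 ≈ 0.250.

0.250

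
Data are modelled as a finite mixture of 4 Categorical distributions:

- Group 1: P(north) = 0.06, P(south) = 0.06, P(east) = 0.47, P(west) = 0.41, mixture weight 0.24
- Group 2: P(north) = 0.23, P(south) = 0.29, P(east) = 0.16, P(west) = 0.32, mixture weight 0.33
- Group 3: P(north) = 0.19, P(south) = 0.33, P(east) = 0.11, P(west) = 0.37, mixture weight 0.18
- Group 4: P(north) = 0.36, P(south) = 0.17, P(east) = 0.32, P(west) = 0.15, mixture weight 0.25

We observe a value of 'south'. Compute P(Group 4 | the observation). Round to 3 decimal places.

0.200

Posterior ∝ prior × likelihood, so P(k | x) ∝ π_k f_k(x); normalise over all components.
Categorical probabilities:
  p_1 = 0.06
  p_2 = 0.29
  p_3 = 0.33
  p_4 = 0.17
Weight by the priors:
  π_1·p_1 = 0.24 × 0.06 = 0.0144
  π_2·p_2 = 0.33 × 0.29 = 0.0957
  π_3·p_3 = 0.18 × 0.33 = 0.0594
  π_4·p_4 = 0.25 × 0.17 = 0.0425
Sum: 0.0144 + 0.0957 + 0.0594 + 0.0425 = 0.212
P(Group 4 | x) = 0.0425 / 0.212 ≈ 0.200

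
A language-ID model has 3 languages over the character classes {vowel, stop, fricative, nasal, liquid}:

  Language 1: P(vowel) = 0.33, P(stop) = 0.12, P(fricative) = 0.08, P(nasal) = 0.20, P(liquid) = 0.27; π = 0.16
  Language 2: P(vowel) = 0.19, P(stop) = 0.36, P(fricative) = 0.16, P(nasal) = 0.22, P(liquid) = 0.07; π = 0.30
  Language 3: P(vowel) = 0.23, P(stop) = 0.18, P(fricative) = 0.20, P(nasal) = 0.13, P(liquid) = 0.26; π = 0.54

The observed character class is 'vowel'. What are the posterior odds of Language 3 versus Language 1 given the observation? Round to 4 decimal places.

Only the two components matter; the odds are (w_i f_i(x)) / (w_j f_j(x)).
Component likelihoods at x = 'vowel':
  L_1 = 0.33
  L_2 = 0.19
  L_3 = 0.23
Posterior odds = (w_3·L_3) / (w_1·L_1) = (0.54·0.23) / (0.16·0.33) = 0.1242 / 0.0528 ≈ 2.3523

2.3523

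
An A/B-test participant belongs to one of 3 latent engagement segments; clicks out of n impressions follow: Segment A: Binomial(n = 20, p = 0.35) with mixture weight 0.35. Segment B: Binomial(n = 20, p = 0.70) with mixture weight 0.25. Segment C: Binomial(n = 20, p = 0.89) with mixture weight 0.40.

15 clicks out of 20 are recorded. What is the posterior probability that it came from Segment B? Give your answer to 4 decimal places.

Apply Bayes' rule: the posterior for each component is proportional to its prior times its likelihood at x.
Evaluate each component's likelihood at the observed value:
  L_A = 0.000260634
  L_B = 0.178863
  L_C = 0.0434768
Unnormalised posteriors:
  P(Z=A)·L_A = 0.35 × 0.000260634 = 9.12219e-05
  P(Z=B)·L_B = 0.25 × 0.178863 = 0.0447158
  P(Z=C)·L_C = 0.40 × 0.0434768 = 0.0173907
Denominator: 9.12219e-05 + 0.0447158 + 0.0173907 = 0.0621977
P(Segment B | the observation) = 0.0447158 / 0.0621977 ≈ 0.7189

0.7189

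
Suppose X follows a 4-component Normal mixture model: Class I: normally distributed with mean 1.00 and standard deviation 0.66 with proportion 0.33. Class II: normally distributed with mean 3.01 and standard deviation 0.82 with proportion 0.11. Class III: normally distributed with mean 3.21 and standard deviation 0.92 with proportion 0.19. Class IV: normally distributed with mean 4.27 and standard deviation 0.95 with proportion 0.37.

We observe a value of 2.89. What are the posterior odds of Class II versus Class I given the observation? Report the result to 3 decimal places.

16.020

The posterior odds equal the prior odds times the likelihood ratio: (π_i/π_j)·(f_i(x)/f_j(x)).
Evaluate each component's likelihood at the observed value:
  L_I = (1/(0.66·√(2π)))·exp(−(2.89−1.00)²/(2·0.66²)) = 0.604458·exp(-4.10021) = 0.0100154
  L_II = (1/(0.82·√(2π)))·exp(−(2.89−3.01)²/(2·0.82²)) = 0.486515·exp(-0.01071) = 0.481333
  L_III = (1/(0.92·√(2π)))·exp(−(2.89−3.21)²/(2·0.92²)) = 0.433633·exp(-0.06049) = 0.408179
  L_IV = (1/(0.95·√(2π)))·exp(−(2.89−4.27)²/(2·0.95²)) = 0.419939·exp(-1.05507) = 0.14621
Posterior odds = (π_II·L_II) / (π_I·L_I) = (0.11·0.481333) / (0.33·0.0100154) = 0.0529467 / 0.00330509 ≈ 16.020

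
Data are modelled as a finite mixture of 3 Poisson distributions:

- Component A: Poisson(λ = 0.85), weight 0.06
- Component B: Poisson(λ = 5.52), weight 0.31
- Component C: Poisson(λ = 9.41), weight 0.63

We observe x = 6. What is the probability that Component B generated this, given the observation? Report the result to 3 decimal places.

Posterior ∝ prior × likelihood, so P(k | x) ∝ P(Z=k) f_k(x); normalise over all components.
Poisson probabilities:
  p_A = 0.000223888
  p_B = 0.157397
  p_C = 0.0789758
Unnormalised posteriors:
  P(Z=A)·p_A = 0.06 × 0.000223888 = 1.34333e-05
  P(Z=B)·p_B = 0.31 × 0.157397 = 0.0487931
  P(Z=C)·p_C = 0.63 × 0.0789758 = 0.0497548
Evidence: 1.34333e-05 + 0.0487931 + 0.0497548 = 0.0985613
P(Component B | data) ≈ 0.495

0.495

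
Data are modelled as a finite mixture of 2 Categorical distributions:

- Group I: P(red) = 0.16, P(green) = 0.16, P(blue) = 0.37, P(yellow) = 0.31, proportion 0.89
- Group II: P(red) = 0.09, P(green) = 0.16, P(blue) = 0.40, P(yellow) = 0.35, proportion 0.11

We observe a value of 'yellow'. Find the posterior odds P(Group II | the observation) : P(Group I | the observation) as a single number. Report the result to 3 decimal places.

0.140

Posterior odds = (w_i f_i(x)) / (w_j f_j(x)); the normalising sum cancels.
Categorical probabilities:
  L_I = 0.31
  L_II = 0.35
Odds = (0.11/0.89) × (0.35/0.31) = 0.123596 × 1.12903 ≈ 0.140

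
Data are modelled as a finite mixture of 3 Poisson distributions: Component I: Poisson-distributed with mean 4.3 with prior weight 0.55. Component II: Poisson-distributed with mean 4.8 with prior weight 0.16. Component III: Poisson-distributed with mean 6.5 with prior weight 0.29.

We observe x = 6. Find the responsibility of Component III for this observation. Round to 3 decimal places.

P(component k | x) = w_k·f_k(x) / marginal(x), where marginal(x) = Σ_j w_j·f_j(x).
Component likelihoods at x = 6:
  L_I = e^(−4.3)·4.3^6/6! = 0.119127
  L_II = e^(−4.8)·4.8^6/6! = 0.139798
  L_III = e^(−6.5)·6.5^6/6! = 0.157483
Unnormalised posteriors:
  w_I·L_I = 0.55 × 0.119127 = 0.0655201
  w_II·L_II = 0.16 × 0.139798 = 0.0223677
  w_III·L_III = 0.29 × 0.157483 = 0.0456701
Marginal: 0.0655201 + 0.0223677 + 0.0456701 = 0.133558
P(Component III | x) = 0.0456701 / 0.133558 ≈ 0.342

0.342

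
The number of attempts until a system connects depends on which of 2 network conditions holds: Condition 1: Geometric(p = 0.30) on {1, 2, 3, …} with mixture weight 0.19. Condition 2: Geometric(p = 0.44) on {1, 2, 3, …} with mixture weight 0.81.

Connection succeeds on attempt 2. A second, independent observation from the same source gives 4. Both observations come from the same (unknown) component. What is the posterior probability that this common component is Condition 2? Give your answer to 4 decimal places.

0.7898

Posterior ∝ prior × likelihood, so P(k | x) ∝ P(Z=k) f_k(x); normalise over all components.
Since both observations come from the same component, the likelihood for component k is f_k(x₁)·f_k(x₂).
  L_1 = [0.21] × [0.1029] = 0.021609
  L_2 = [0.2464] × [0.077271] = 0.0190396
Multiply by the mixture weights:
  P(Z=1)·L_1 = 0.19 × 0.021609 = 0.00410571
  P(Z=2)·L_2 = 0.81 × 0.0190396 = 0.0154221
Marginal: 0.00410571 + 0.0154221 = 0.0195278
So the posterior for Condition 2 is 0.0154221 / 0.0195278 ≈ 0.7898.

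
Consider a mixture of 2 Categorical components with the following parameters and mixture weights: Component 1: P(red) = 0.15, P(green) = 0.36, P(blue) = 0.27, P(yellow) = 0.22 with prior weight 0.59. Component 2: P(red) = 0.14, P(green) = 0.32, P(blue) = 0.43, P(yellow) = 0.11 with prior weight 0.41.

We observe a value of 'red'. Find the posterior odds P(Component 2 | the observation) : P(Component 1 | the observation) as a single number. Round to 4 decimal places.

Only the two components matter; the odds are (π_i f_i(x)) / (π_j f_j(x)).
Component likelihoods at x = 'red':
  f_1 = 0.15
  f_2 = 0.14
Odds = (0.41/0.59) × (0.14/0.15) = 0.694915 × 0.933333 ≈ 0.6486

0.6486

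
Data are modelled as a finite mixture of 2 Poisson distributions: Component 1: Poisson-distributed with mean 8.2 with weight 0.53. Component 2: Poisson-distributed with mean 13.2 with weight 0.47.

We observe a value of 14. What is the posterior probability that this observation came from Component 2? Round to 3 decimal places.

0.824

Posterior ∝ prior × likelihood, so P(k | x) ∝ w_k f_k(x); normalise over all components.
Poisson probabilities:
  p_1 = 0.0195781
  p_2 = 0.1035
Unnormalised posteriors:
  w_1·p_1 = 0.53 × 0.0195781 = 0.0103764
  w_2·p_2 = 0.47 × 0.1035 = 0.0486449
Sum: 0.0103764 + 0.0486449 = 0.0590213
So the posterior for Component 2 is 0.0486449 / 0.0590213 ≈ 0.824.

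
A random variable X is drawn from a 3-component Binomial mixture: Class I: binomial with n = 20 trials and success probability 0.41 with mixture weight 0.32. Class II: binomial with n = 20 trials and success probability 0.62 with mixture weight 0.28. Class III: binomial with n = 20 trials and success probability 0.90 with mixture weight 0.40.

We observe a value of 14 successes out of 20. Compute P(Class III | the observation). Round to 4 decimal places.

Posterior ∝ prior × likelihood, so P(k | x) ∝ π_k f_k(x); normalise over all components.
Evaluate each component's likelihood at the observed value:
  L_I = 0.00620112
  L_II = 0.144733
  L_III = 0.00886704
Weight by the priors:
  π_I·L_I = 0.32 × 0.00620112 = 0.00198436
  π_II·L_II = 0.28 × 0.144733 = 0.0405254
  π_III·L_III = 0.40 × 0.00886704 = 0.00354682
Normaliser: 0.00198436 + 0.0405254 + 0.00354682 = 0.0460565
Responsibility of Class III: 0.00354682 / 0.0460565 ≈ 0.0770

0.0770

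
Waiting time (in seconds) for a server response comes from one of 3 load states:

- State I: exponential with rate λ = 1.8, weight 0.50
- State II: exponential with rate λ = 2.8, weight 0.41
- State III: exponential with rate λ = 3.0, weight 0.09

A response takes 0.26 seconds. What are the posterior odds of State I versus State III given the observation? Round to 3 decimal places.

Posterior odds = (P(Z=i) f_i(x)) / (P(Z=j) f_j(x)); the normalising sum cancels.
Evaluate each component's likelihood at the observed value:
  f_I = 1.8·e^(−1.8·0.26) = 1.8·e^(−0.4680) = 1.12726
  f_II = 2.8·e^(−2.8·0.26) = 2.8·e^(−0.7280) = 1.35205
  f_III = 3.0·e^(−3.0·0.26) = 3.0·e^(−0.7800) = 1.37522
0.563628 / 0.12377 ≈ 4.554

4.554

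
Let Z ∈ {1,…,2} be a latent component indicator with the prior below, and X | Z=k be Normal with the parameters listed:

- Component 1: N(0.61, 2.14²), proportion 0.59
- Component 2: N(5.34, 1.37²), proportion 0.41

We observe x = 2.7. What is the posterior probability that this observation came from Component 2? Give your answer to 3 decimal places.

P(component k | x) = π_k·f_k(x) / marginal(x), where marginal(x) = Σ_j π_j·f_j(x).
Normal densities:
  L_1 = (1/(2.14·√(2π)))·exp(−(2.7−0.61)²/(2·2.14²)) = 0.186422·exp(-0.47691) = 0.115712
  L_2 = (1/(1.37·√(2π)))·exp(−(2.7−5.34)²/(2·1.37²)) = 0.291199·exp(-1.85668) = 0.0454825
Multiply by the mixture weights:
  π_1·L_1 = 0.59 × 0.115712 = 0.06827
  π_2·L_2 = 0.41 × 0.0454825 = 0.0186478
Normaliser: 0.06827 + 0.0186478 = 0.0869178
P(Component 2 | x) = 0.0186478 / 0.0869178 ≈ 0.215

0.215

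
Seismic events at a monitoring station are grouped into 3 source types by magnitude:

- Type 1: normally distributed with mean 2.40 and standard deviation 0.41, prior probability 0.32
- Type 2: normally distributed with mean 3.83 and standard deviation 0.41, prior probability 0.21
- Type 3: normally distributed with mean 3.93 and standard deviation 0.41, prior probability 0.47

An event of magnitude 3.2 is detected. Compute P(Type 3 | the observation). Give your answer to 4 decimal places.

Posterior ∝ prior × likelihood, so P(k | x) ∝ w_k f_k(x); normalise over all components.
Evaluate each component's likelihood at the observed value:
  f_1 = (1/(0.41·√(2π)))·exp(−(3.2−2.40)²/(2·0.41²)) = 0.973030·exp(-1.90363) = 0.145008
  f_2 = (1/(0.41·√(2π)))·exp(−(3.2−3.83)²/(2·0.41²)) = 0.973030·exp(-1.18055) = 0.298828
  f_3 = (1/(0.41·√(2π)))·exp(−(3.2−3.93)²/(2·0.41²)) = 0.973030·exp(-1.58507) = 0.199407
Unnormalised posteriors:
  w_1·f_1 = 0.32 × 0.145008 = 0.0464024
  w_2·f_2 = 0.21 × 0.298828 = 0.0627538
  w_3·f_3 = 0.47 × 0.199407 = 0.0937211
Marginal: 0.0464024 + 0.0627538 + 0.0937211 = 0.202877
Responsibility of Type 3: 0.0937211 / 0.202877 ≈ 0.4620

0.4620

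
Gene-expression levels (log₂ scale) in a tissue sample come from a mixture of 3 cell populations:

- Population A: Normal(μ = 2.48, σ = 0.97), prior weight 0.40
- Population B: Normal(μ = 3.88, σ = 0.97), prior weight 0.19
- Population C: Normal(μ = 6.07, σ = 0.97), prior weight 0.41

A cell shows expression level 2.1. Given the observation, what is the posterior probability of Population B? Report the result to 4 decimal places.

0.0869

By Bayes' theorem, P(k | x) = π_k f_k(x) / Σ_j π_j f_j(x).
Evaluate each component's likelihood at the observed value:
  p_A = (1/(0.97·√(2π)))·exp(−(2.1−2.48)²/(2·0.97²)) = 0.411281·exp(-0.07674) = 0.380902
  p_B = (1/(0.97·√(2π)))·exp(−(2.1−3.88)²/(2·0.97²)) = 0.411281·exp(-1.68371) = 0.0763684
  p_C = (1/(0.97·√(2π)))·exp(−(2.1−6.07)²/(2·0.97²)) = 0.411281·exp(-8.37544) = 9.47833e-05
Unnormalised posteriors:
  π_A·p_A = 0.40 × 0.380902 = 0.152361
  π_B·p_B = 0.19 × 0.0763684 = 0.01451
  π_C·p_C = 0.41 × 9.47833e-05 = 3.88611e-05
Sum: 0.152361 + 0.01451 + 3.88611e-05 = 0.166909
P(Population B | 2.1) = 0.01451 / 0.166909 ≈ 0.0869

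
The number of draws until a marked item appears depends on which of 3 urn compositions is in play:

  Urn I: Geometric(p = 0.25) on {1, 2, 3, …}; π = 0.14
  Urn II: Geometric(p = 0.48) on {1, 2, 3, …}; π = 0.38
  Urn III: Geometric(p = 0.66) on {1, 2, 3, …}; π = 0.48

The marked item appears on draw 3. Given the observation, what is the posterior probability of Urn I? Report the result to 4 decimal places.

0.1864

The responsibility of component k is w_k f_k(x) divided by Σ_j w_j f_j(x).
Evaluate each component's likelihood at the observed value:
  L_I = 0.140625
  L_II = 0.129792
  L_III = 0.076296
Unnormalised posteriors:
  w_I·L_I = 0.14 × 0.140625 = 0.0196875
  w_II·L_II = 0.38 × 0.129792 = 0.049321
  w_III·L_III = 0.48 × 0.076296 = 0.0366221
Marginal: 0.0196875 + 0.049321 + 0.0366221 = 0.105631
Responsibility of Urn I: 0.0196875 / 0.105631 ≈ 0.1864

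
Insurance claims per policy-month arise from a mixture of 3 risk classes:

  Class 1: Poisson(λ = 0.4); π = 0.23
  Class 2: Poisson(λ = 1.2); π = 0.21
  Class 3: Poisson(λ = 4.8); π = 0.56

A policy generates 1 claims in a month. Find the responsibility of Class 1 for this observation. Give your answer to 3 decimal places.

P(component k | x) = π_k·f_k(x) / marginal(x), where marginal(x) = Σ_j π_j·f_j(x).
Poisson probabilities:
  L_1 = e^(−0.4)·0.4^1/1! = 0.268128
  L_2 = e^(−1.2)·1.2^1/1! = 0.361433
  L_3 = e^(−4.8)·4.8^1/1! = 0.0395028
Multiply by the mixture weights:
  π_1·L_1 = 0.23 × 0.268128 = 0.0616694
  π_2·L_2 = 0.21 × 0.361433 = 0.0759009
  π_3·L_3 = 0.56 × 0.0395028 = 0.0221216
Evidence: 0.0616694 + 0.0759009 + 0.0221216 = 0.159692
P(Class 1 | 1 claims) = 0.0616694 / 0.159692 ≈ 0.386

0.386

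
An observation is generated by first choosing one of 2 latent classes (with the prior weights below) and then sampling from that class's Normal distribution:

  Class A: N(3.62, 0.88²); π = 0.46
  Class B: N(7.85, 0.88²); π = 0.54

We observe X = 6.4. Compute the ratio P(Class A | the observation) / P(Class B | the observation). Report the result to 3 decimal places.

0.023

Posterior odds = (w_i f_i(x)) / (w_j f_j(x)); the normalising sum cancels.
Normal densities:
  L_A = 0.00308553
  L_B = 0.116646
0.00141934 / 0.0629891 ≈ 0.023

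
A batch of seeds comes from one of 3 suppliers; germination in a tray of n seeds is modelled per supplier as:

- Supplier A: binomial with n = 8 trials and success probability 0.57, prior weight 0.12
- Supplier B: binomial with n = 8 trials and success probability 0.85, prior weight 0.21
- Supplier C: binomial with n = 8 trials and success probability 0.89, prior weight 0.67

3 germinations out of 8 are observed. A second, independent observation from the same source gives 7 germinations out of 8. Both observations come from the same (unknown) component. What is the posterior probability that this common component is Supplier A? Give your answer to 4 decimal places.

0.7656

Posterior ∝ prior × likelihood, so P(k | x) ∝ π_k f_k(x); normalise over all components.
Since both observations come from the same component, the likelihood for component k is f_k(x₁)·f_k(x₂).
  L_A = [0.15246] × [0.0672485] = 0.0102527
  L_B = [0.00261157] × [0.384693] = 0.00100465
  L_C = [0.000635801] × [0.389236] = 0.000247477
Prior × likelihood for each component:
  π_A·L_A = 0.12 × 0.0102527 = 0.00123032
  π_B·L_B = 0.21 × 0.00100465 = 0.000210977
  π_C·L_C = 0.67 × 0.000247477 = 0.000165809
Marginal: 0.00123032 + 0.000210977 + 0.000165809 = 0.00160711
So the posterior for Supplier A is 0.00123032 / 0.00160711 ≈ 0.7656.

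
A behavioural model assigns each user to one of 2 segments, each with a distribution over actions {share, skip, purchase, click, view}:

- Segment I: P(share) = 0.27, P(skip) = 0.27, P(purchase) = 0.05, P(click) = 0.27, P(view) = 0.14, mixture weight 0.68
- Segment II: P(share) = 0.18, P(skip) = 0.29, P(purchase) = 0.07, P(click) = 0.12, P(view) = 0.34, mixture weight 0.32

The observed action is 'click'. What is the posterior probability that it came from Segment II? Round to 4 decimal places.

0.1730

Apply Bayes' rule: the posterior for each component is proportional to its prior times its likelihood at x.
Evaluate each component's likelihood at the observed value:
  p_I = 0.27
  p_II = 0.12
Prior × likelihood for each component:
  P(Z=I)·p_I = 0.68 × 0.27 = 0.1836
  P(Z=II)·p_II = 0.32 × 0.12 = 0.0384
Normaliser: 0.1836 + 0.0384 = 0.222
Responsibility of Segment II: 0.0384 / 0.222 ≈ 0.1730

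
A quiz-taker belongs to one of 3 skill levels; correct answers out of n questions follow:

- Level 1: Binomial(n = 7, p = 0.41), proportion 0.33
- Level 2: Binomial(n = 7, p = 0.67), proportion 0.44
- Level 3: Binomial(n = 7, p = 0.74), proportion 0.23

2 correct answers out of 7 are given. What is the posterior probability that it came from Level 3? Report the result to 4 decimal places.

0.0306

P(component k | x) = P(Z=k)·f_k(x) / marginal(x), where marginal(x) = Σ_j P(Z=j)·f_j(x).
Evaluate each component's likelihood at the observed value:
  L_1 = 0.252375
  L_2 = 0.0368925
  L_3 = 0.0136631
Weight by the priors:
  P(Z=1)·L_1 = 0.33 × 0.252375 = 0.0832839
  P(Z=2)·L_2 = 0.44 × 0.0368925 = 0.0162327
  P(Z=3)·L_3 = 0.23 × 0.0136631 = 0.00314251
Denominator: 0.0832839 + 0.0162327 + 0.00314251 = 0.102659
So the posterior for Level 3 is 0.00314251 / 0.102659 ≈ 0.0306.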